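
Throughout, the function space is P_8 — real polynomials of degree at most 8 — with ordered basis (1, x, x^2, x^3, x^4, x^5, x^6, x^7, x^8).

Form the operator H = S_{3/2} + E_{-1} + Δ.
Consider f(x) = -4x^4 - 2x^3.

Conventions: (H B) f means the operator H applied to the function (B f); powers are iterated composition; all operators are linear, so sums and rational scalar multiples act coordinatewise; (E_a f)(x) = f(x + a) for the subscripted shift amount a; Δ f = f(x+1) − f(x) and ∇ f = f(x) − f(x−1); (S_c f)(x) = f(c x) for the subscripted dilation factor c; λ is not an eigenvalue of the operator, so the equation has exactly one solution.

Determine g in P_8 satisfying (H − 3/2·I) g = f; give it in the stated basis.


the image equals g(x) = -(64/73)x^4 - (16/23)x^3 + (3072/511)x^2 + (96/23)x - 10496/511

write g with unknown coordinates in the stated basis and equate coefficients in (H − 3/2·I) g = f
solving from the highest basis element down gives g = -(64/73)x^4 - (16/23)x^3 + (3072/511)x^2 + (96/23)x - 10496/511
check: H g = -(388/73)x^4 - (70/23)x^3 + (4608/511)x^2 + (144/23)x - 15744/511
so H g − 3/2·g = -4x^4 - 2x^3 = f ✓


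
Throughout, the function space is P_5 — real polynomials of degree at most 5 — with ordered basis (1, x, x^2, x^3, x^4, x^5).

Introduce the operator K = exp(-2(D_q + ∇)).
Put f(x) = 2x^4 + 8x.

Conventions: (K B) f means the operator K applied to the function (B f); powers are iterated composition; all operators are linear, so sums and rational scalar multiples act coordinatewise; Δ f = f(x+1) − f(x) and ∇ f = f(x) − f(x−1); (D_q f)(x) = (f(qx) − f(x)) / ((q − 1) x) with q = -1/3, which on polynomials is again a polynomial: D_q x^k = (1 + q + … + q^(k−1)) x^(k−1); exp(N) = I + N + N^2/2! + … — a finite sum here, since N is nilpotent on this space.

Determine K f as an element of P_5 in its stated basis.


order-1 term: -(512/27)x^3 + 24x^2 - 16x - 28
order-2 term: (17408/243)x^2 - (1088/9)x + 2024/27
order-3 term: -(278528/2187)x + 152320/729
order-4 term: 278528/2187
the series for exp(-2(D_q + ∇)) f terminates at order 4
exp(-2(D_q + ∇)) f = 2x^4 - (512/27)x^3 + (23240/243)x^2 - (560408/2187)x + 838196/2187

g(x) = 2x^4 - (512/27)x^3 + (23240/243)x^2 - (560408/2187)x + 838196/2187


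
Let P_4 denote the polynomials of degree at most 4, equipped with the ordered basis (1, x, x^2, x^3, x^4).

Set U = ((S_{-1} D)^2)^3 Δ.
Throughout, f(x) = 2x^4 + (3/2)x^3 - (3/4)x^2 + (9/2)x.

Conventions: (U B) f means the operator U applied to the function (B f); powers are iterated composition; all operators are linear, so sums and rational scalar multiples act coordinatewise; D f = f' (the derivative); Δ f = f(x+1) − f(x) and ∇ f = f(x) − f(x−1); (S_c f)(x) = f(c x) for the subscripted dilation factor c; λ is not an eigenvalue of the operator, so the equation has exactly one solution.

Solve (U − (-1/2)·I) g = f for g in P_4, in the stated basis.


write g with unknown coordinates in the stated basis and equate coefficients in (U − (-1/2)·I) g = f
solving from the highest basis element down gives g = 4x^4 + 3x^3 - (3/2)x^2 + 9x
check: U g = 0
so U g − (-1/2)·g = 2x^4 + (3/2)x^3 - (3/4)x^2 + (9/2)x = f ✓

g(x) = 4x^4 + 3x^3 - (3/2)x^2 + 9x


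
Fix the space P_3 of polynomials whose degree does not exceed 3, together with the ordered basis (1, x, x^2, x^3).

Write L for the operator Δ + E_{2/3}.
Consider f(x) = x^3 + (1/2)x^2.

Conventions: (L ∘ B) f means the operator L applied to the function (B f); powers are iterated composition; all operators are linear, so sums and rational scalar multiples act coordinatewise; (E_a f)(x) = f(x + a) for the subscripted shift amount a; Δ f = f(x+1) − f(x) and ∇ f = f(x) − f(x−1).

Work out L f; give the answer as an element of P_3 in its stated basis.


Δ f = 3x^2 + 4x + 3/2
E_{2/3} f = x^3 + (5/2)x^2 + 2x + 14/27
(Δ + E_{2/3}) f = x^3 + (11/2)x^2 + 6x + 109/54

the result is g(x) = x^3 + (11/2)x^2 + 6x + 109/54


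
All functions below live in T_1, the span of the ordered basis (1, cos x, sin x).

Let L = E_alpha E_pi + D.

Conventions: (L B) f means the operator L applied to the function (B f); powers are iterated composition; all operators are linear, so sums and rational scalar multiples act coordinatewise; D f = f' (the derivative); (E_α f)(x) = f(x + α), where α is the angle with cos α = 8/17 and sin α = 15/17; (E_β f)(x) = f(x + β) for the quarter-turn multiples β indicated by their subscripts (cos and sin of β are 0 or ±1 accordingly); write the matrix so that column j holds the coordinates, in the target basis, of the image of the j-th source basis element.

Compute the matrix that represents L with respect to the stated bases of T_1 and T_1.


the matrix is [[1, 0, 0]; [0, -8/17, 2/17]; [0, -2/17, -8/17]] (rows listed top to bottom)

image of 1: 1
image of cos x: -(8/17)cos x - (2/17)sin x
image of sin x: (2/17)cos x - (8/17)sin x
each image's coordinates form column j of the matrix


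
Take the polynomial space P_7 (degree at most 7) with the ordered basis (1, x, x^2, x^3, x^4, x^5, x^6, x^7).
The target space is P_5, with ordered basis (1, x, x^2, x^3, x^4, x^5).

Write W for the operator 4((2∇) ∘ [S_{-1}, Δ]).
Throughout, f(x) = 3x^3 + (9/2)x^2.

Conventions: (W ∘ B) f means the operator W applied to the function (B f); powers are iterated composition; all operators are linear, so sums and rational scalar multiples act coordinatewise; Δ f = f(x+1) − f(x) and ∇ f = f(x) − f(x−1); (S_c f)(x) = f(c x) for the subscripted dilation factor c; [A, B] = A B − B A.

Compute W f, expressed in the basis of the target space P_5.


Δ f = 9x^2 + 18x + 15/2
S_{-1} Δ f = 9x^2 - 18x + 15/2
S_{-1} f = -3x^3 + (9/2)x^2
Δ S_{-1} f = -9x^2 + 3/2
[S_{-1}, Δ] f = 18x^2 - 18x + 6
∇ [S_{-1}, Δ] f = 36x - 36
(2∇) [S_{-1}, Δ] f = 72x - 72
(4((2∇) ∘ [S_{-1}, Δ])) f = 288x - 288

g(x) = 288x - 288


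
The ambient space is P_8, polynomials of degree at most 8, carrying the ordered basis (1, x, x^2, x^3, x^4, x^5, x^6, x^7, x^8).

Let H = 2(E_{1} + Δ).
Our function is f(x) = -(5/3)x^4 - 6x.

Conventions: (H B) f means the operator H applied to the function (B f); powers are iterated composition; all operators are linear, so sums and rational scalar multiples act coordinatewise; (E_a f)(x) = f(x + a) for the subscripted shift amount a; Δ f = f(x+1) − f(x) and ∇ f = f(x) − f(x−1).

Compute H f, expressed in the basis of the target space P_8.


E_{1} f = -(5/3)x^4 - (20/3)x^3 - 10x^2 - (38/3)x - 23/3
Δ f = -(20/3)x^3 - 10x^2 - (20/3)x - 23/3
(E_{1} + Δ) f = -(5/3)x^4 - (40/3)x^3 - 20x^2 - (58/3)x - 46/3
(2(E_{1} + Δ)) f = -(10/3)x^4 - (80/3)x^3 - 40x^2 - (116/3)x - 92/3

g(x) = -(10/3)x^4 - (80/3)x^3 - 40x^2 - (116/3)x - 92/3


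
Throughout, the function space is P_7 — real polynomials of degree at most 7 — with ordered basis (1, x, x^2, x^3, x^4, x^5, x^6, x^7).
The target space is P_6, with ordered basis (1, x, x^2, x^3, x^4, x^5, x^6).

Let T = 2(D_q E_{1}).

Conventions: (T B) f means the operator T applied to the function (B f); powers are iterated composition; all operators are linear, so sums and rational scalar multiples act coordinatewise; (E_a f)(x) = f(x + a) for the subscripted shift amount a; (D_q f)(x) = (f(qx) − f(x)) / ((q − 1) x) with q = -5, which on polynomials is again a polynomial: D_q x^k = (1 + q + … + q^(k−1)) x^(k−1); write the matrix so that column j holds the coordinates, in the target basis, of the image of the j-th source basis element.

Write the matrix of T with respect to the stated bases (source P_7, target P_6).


the matrix is [[0, 2, 4, 6, 8, 10, 12, 14]; [0, 0, -8, -24, -48, -80, -120, -168]; [0, 0, 0, 42, 168, 420, 840, 1470]; [0, 0, 0, 0, -208, -1040, -3120, -7280]; [0, 0, 0, 0, 0, 1042, 6252, 21882]; [0, 0, 0, 0, 0, 0, -5208, -36456]; [0, 0, 0, 0, 0, 0, 0, 26042]] (rows listed top to bottom)

image of 1: 0
image of x: 2
image of x^2: -8x + 4
image of x^3: 42x^2 - 24x + 6
image of x^4: -208x^3 + 168x^2 - 48x + 8
image of x^5: 1042x^4 - 1040x^3 + 420x^2 - 80x + 10
image of x^6: -5208x^5 + 6252x^4 - 3120x^3 + 840x^2 - 120x + 12
image of x^7: 26042x^6 - 36456x^5 + 21882x^4 - 7280x^3 + 1470x^2 - 168x + 14
each image's coordinates form column j of the matrix


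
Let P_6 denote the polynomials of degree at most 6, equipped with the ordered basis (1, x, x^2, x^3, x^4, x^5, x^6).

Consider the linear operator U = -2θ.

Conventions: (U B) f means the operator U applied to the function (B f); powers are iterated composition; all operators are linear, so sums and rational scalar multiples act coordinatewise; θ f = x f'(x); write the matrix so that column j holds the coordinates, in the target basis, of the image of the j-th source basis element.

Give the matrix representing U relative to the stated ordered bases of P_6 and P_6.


image of 1: 0
image of x: -2x
image of x^2: -4x^2
image of x^3: -6x^3
image of x^4: -8x^4
image of x^5: -10x^5
image of x^6: -12x^6
each image's coordinates form column j of the matrix

the matrix is [[0, 0, 0, 0, 0, 0, 0]; [0, -2, 0, 0, 0, 0, 0]; [0, 0, -4, 0, 0, 0, 0]; [0, 0, 0, -6, 0, 0, 0]; [0, 0, 0, 0, -8, 0, 0]; [0, 0, 0, 0, 0, -10, 0]; [0, 0, 0, 0, 0, 0, -12]] (rows listed top to bottom)


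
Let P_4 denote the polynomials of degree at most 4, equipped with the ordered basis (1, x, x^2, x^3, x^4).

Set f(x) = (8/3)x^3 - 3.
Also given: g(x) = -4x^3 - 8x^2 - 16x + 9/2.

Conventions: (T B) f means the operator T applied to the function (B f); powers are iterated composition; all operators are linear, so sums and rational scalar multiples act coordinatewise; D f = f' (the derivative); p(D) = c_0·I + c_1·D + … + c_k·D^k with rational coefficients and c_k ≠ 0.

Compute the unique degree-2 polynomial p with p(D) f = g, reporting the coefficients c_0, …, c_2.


D^0 f = (8/3)x^3 - 3
D^1 f = 8x^2
D^2 f = 16x
matching coefficients of g against c_0 f + c_1 Df + … from the top degree down determines the c_i
solution: c_0 = -3/2, c_1 = -1, c_2 = -1

p(D) = -(3/2)·I − D − D^2, i.e. c_0 = -3/2, c_1 = -1, c_2 = -1


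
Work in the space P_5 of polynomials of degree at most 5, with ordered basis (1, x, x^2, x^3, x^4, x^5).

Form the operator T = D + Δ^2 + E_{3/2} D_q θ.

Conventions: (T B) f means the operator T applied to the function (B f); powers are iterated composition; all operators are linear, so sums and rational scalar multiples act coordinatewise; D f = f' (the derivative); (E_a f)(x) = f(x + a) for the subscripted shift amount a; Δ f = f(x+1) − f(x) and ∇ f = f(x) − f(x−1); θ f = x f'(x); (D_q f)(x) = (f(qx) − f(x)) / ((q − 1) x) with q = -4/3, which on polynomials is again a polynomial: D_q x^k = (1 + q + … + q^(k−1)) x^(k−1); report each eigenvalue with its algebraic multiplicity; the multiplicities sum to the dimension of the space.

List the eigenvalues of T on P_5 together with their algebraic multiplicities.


λ = 0 (multiplicity 6)

image of 1: 0
image of x: 2
image of x^2: (4/3)x + 1
image of x^3: (22/3)x^2 + 19x + 63/4
image of x^4: (8/27)x^3 - (14/3)x^2 - x + 3/2
image of x^5: (1310/81)x^4 + (2350/27)x^3 + (1265/6)x^2 + (1325/6)x + 1385/16
the matrix is upper triangular; its diagonal is (0, 0, 0, 0, 0, 0)
for a triangular matrix the eigenvalues are the diagonal entries, with algebraic multiplicity their repetition count


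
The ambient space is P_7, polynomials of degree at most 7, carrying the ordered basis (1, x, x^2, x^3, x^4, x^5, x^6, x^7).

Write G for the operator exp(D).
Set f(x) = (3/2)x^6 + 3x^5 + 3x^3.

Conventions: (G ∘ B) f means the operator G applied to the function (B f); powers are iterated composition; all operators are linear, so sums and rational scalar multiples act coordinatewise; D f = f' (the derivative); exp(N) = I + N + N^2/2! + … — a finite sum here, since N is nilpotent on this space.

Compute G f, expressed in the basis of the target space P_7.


g(x) = (3/2)x^6 + 12x^5 + (75/2)x^4 + 63x^3 + (123/2)x^2 + 33x + 15/2

order-1 term: 9x^5 + 15x^4 + 9x^2
order-2 term: (45/2)x^4 + 30x^3 + 9x
order-3 term: 30x^3 + 30x^2 + 3
order-4 term: (45/2)x^2 + 15x
order-5 term: 9x + 3
order-6 term: 3/2
the series for exp(D) f terminates at order 6
exp(D) f = (3/2)x^6 + 12x^5 + (75/2)x^4 + 63x^3 + (123/2)x^2 + 33x + 15/2


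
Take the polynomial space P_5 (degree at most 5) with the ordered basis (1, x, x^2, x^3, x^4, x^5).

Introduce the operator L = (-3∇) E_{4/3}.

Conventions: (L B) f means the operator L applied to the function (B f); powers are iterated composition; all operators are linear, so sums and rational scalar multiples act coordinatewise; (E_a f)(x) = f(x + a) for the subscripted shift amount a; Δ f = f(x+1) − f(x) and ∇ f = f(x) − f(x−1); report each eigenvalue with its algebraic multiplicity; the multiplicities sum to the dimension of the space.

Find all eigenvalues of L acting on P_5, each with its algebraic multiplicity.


λ = 0 (multiplicity 6)

image of 1: 0
image of x: -3
image of x^2: -6x - 5
image of x^3: -9x^2 - 15x - 7
image of x^4: -12x^3 - 30x^2 - 28x - 85/9
image of x^5: -15x^4 - 50x^3 - 70x^2 - (425/9)x - 341/27
the matrix is upper triangular; its diagonal is (0, 0, 0, 0, 0, 0)
for a triangular matrix the eigenvalues are the diagonal entries, with algebraic multiplicity their repetition count


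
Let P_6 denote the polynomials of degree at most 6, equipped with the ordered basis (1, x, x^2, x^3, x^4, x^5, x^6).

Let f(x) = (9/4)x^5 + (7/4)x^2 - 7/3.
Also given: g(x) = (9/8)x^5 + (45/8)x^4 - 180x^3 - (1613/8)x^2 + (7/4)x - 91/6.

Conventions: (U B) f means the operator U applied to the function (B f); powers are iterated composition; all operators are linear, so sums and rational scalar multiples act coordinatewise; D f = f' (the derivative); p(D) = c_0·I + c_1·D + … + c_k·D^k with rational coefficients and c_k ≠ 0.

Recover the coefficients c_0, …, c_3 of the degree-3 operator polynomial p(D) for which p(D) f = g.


p(D) = (1/2)·I + (1/2)·D − 4·D^2 − (3/2)·D^3, i.e. c_0 = 1/2, c_1 = 1/2, c_2 = -4, c_3 = -3/2

D^0 f = (9/4)x^5 + (7/4)x^2 - 7/3
D^1 f = (45/4)x^4 + (7/2)x
D^2 f = 45x^3 + 7/2
D^3 f = 135x^2
matching coefficients of g against c_0 f + c_1 Df + … from the top degree down determines the c_i
solution: c_0 = 1/2, c_1 = 1/2, c_2 = -4, c_3 = -3/2


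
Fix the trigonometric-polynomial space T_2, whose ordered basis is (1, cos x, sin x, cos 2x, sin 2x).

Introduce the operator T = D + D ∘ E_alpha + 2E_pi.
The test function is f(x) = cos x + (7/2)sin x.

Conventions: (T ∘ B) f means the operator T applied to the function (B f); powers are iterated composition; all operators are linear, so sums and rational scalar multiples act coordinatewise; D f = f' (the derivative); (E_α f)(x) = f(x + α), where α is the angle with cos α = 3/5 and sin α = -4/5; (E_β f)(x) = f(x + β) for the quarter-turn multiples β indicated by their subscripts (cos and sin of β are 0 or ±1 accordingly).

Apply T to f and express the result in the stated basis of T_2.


D f = (7/2)cos x - sin x
E_alpha f = -(11/5)cos x + (29/10)sin x
D E_alpha f = (29/10)cos x + (11/5)sin x
E_pi f = -cos x - (7/2)sin x
(2E_pi) f = -2cos x - 7sin x
(D + D ∘ E_alpha + 2E_pi) f = (22/5)cos x - (29/5)sin x

the result is g(x) = (22/5)cos x - (29/5)sin x


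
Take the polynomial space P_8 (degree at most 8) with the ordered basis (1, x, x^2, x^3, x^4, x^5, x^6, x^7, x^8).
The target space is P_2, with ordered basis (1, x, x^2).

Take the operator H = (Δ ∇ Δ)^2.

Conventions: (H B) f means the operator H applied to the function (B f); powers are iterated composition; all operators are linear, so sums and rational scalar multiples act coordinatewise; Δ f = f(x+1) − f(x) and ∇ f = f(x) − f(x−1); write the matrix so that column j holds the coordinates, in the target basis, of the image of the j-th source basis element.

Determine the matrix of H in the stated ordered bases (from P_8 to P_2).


image of 1: 0
image of x: 0
image of x^2: 0
image of x^3: 0
image of x^4: 0
image of x^5: 0
image of x^6: 720
image of x^7: 5040x + 5040
image of x^8: 20160x^2 + 40320x + 30240
each image's coordinates form column j of the matrix

the matrix is [[0, 0, 0, 0, 0, 0, 720, 5040, 30240]; [0, 0, 0, 0, 0, 0, 0, 5040, 40320]; [0, 0, 0, 0, 0, 0, 0, 0, 20160]] (rows listed top to bottom)


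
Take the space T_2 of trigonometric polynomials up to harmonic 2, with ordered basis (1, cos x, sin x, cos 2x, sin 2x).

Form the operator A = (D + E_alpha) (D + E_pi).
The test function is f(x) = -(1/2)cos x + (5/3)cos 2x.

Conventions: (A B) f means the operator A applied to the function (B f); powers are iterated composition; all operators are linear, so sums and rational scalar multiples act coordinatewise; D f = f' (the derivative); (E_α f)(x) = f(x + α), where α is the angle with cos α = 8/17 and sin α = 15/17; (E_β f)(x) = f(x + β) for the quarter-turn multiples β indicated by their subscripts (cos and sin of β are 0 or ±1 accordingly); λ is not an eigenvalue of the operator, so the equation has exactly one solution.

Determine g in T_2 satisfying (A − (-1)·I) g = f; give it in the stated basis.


g(x) = (23/130)cos x + (12/65)sin x - (377/1308)cos 2x + (31/327)sin 2x

write g with unknown coordinates in the stated basis and equate coefficients in (A − (-1)·I) g = f
solving from the highest basis element down gives g = (23/130)cos x + (12/65)sin x - (377/1308)cos 2x + (31/327)sin 2x
check: A g = -(44/65)cos x - (12/65)sin x + (2557/1308)cos 2x - (31/327)sin 2x
so A g − (-1)·g = -(1/2)cos x + (5/3)cos 2x = f ✓


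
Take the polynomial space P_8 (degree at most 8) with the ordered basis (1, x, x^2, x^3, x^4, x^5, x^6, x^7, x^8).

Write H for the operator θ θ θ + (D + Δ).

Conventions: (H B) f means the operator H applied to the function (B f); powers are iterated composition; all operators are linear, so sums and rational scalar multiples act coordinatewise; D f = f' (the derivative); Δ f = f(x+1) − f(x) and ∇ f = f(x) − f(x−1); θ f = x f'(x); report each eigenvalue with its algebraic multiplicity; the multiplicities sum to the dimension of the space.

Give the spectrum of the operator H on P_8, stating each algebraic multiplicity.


image of 1: 0
image of x: x + 2
image of x^2: 8x^2 + 4x + 1
image of x^3: 27x^3 + 6x^2 + 3x + 1
image of x^4: 64x^4 + 8x^3 + 6x^2 + 4x + 1
image of x^5: 125x^5 + 10x^4 + 10x^3 + 10x^2 + 5x + 1
image of x^6: 216x^6 + 12x^5 + 15x^4 + 20x^3 + 15x^2 + 6x + 1
image of x^7: 343x^7 + 14x^6 + 21x^5 + 35x^4 + 35x^3 + 21x^2 + 7x + 1
image of x^8: 512x^8 + 16x^7 + 28x^6 + 56x^5 + 70x^4 + 56x^3 + 28x^2 + 8x + 1
the matrix is upper triangular; its diagonal is (0, 1, 8, 27, 64, 125, 216, 343, 512)
for a triangular matrix the eigenvalues are the diagonal entries, with algebraic multiplicity their repetition count

λ = 0 (multiplicity 1), λ = 1 (multiplicity 1), λ = 8 (multiplicity 1), λ = 27 (multiplicity 1), λ = 64 (multiplicity 1), λ = 125 (multiplicity 1), λ = 216 (multiplicity 1), λ = 343 (multiplicity 1), λ = 512 (multiplicity 1)


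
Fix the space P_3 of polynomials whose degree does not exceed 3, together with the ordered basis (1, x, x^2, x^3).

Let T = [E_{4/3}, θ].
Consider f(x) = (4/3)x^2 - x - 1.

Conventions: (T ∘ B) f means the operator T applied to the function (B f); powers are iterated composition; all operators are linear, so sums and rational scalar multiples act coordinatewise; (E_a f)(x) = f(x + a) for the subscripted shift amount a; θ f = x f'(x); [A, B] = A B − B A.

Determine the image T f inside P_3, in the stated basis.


θ f = (8/3)x^2 - x
E_{4/3} θ f = (8/3)x^2 + (55/9)x + 92/27
E_{4/3} f = (4/3)x^2 + (23/9)x + 1/27
θ E_{4/3} f = (8/3)x^2 + (23/9)x
[E_{4/3}, θ] f = (32/9)x + 92/27

g(x) = (32/9)x + 92/27


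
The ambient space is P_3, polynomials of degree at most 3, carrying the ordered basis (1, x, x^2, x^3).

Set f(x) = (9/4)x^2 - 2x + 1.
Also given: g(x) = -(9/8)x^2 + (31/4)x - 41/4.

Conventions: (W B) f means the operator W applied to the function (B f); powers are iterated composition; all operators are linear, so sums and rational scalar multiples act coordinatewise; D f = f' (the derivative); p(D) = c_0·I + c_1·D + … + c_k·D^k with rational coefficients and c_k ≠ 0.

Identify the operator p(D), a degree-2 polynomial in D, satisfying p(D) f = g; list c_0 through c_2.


p(D) = -(1/2)·I + (3/2)·D − (3/2)·D^2, i.e. c_0 = -1/2, c_1 = 3/2, c_2 = -3/2

D^0 f = (9/4)x^2 - 2x + 1
D^1 f = (9/2)x - 2
D^2 f = 9/2
matching coefficients of g against c_0 f + c_1 Df + … from the top degree down determines the c_i
solution: c_0 = -1/2, c_1 = 3/2, c_2 = -3/2


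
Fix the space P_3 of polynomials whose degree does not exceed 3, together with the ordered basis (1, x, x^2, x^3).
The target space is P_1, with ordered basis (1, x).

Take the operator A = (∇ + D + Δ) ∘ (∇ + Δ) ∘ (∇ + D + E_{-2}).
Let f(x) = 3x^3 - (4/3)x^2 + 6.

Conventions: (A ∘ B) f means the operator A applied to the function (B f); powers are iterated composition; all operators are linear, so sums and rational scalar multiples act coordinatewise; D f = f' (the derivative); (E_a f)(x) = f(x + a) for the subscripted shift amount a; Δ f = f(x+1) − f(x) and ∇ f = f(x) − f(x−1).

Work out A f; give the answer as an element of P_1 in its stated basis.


∇ f = 9x^2 - (35/3)x + 13/3
D f = 9x^2 - (8/3)x
E_{-2} f = 3x^3 - (58/3)x^2 + (124/3)x - 70/3
(∇ + D + E_{-2}) f = 3x^3 - (4/3)x^2 + 27x - 19
∇ (∇ + D + E_{-2}) f = 9x^2 - (35/3)x + 94/3
Δ (∇ + D + E_{-2}) f = 9x^2 + (19/3)x + 86/3
(∇ + Δ) (∇ + D + E_{-2}) f = 18x^2 - (16/3)x + 60
∇ (∇ + Δ) (∇ + D + E_{-2}) f = 36x - 70/3
D (∇ + Δ) (∇ + D + E_{-2}) f = 36x - 16/3
Δ (∇ + Δ) (∇ + D + E_{-2}) f = 36x + 38/3
(∇ + D + Δ) (∇ + Δ) (∇ + D + E_{-2}) f = 108x - 16

the image equals g(x) = 108x - 16


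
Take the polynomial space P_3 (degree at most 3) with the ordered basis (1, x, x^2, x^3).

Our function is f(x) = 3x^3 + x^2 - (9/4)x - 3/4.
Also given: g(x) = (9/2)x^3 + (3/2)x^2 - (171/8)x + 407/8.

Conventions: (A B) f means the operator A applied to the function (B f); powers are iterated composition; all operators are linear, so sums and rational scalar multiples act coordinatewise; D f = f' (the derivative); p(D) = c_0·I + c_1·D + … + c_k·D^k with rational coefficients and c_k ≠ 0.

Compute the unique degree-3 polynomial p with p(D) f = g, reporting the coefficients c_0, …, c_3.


D^0 f = 3x^3 + x^2 - (9/4)x - 3/4
D^1 f = 9x^2 + 2x - 9/4
D^2 f = 18x + 2
D^3 f = 18
matching coefficients of g against c_0 f + c_1 Df + … from the top degree down determines the c_i
solution: c_0 = 3/2, c_1 = 0, c_2 = -1, c_3 = 3

c_0 = 3/2, c_1 = 0, c_2 = -1, c_3 = 3


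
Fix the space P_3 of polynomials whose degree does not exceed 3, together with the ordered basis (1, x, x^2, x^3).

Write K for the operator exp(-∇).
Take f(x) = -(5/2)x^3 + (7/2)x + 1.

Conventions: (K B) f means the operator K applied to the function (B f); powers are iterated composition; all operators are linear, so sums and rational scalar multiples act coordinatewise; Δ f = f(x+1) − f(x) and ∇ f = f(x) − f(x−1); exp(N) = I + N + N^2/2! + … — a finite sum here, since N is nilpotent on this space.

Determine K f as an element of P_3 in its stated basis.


the result is g(x) = -(5/2)x^3 + (15/2)x^2 - (23/2)x + 10

order-1 term: (15/2)x^2 - (15/2)x - 1
order-2 term: -(15/2)x + 15/2
order-3 term: 5/2
the series for exp(-∇) f terminates at order 3
exp(-∇) f = -(5/2)x^3 + (15/2)x^2 - (23/2)x + 10


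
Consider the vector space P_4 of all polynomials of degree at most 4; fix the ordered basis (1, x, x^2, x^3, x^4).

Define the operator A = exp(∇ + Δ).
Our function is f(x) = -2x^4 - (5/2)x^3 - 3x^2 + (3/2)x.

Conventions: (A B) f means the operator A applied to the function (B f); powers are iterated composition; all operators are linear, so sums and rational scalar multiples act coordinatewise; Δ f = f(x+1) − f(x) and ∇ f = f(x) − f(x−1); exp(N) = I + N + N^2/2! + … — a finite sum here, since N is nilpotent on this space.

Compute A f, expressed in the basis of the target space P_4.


g(x) = -2x^4 - (37/2)x^3 - 66x^2 - (241/2)x - 98

order-1 term: -16x^3 - 15x^2 - 28x - 2
order-2 term: -48x^2 - 30x - 44
order-3 term: -64x - 20
order-4 term: -32
the series for exp(∇ + Δ) f terminates at order 4
exp(∇ + Δ) f = -2x^4 - (37/2)x^3 - 66x^2 - (241/2)x - 98


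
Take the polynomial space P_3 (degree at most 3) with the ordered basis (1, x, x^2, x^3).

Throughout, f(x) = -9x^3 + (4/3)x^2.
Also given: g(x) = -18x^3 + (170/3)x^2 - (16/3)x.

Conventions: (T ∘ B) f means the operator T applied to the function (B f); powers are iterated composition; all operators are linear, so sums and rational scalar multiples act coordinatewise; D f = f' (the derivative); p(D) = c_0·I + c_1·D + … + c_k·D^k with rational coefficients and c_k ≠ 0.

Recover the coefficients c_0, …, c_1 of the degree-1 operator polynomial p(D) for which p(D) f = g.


c_0 = 2, c_1 = -2

D^0 f = -9x^3 + (4/3)x^2
D^1 f = -27x^2 + (8/3)x
matching coefficients of g against c_0 f + c_1 Df + … from the top degree down determines the c_i
solution: c_0 = 2, c_1 = -2


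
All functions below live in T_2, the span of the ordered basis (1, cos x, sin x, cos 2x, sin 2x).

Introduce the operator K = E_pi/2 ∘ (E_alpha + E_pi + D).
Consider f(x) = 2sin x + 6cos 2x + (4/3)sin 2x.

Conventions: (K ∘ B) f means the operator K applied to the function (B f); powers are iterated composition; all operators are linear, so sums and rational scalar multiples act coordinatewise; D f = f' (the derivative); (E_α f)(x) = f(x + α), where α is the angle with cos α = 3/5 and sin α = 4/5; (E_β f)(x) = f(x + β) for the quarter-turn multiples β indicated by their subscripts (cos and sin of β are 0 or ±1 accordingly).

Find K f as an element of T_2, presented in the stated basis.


E_alpha f = (8/5)cos x + (6/5)sin x - (2/5)cos 2x - (92/15)sin 2x
E_pi f = -2sin x + 6cos 2x + (4/3)sin 2x
D f = 2cos x + (8/3)cos 2x - 12sin 2x
(E_alpha + E_pi + D) f = (18/5)cos x - (4/5)sin x + (124/15)cos 2x - (84/5)sin 2x
E_pi/2 (E_alpha + E_pi + D) f = -(4/5)cos x - (18/5)sin x - (124/15)cos 2x + (84/5)sin 2x

g(x) = -(4/5)cos x - (18/5)sin x - (124/15)cos 2x + (84/5)sin 2x


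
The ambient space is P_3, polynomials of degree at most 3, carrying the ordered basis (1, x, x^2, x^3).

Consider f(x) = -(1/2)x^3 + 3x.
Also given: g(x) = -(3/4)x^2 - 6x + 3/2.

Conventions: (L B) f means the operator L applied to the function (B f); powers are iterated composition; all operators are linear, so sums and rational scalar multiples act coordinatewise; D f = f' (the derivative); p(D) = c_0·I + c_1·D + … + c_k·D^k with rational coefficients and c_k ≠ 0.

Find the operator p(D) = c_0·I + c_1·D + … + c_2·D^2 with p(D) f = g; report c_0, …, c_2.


p(D) = (1/2)·D + 2·D^2, i.e. c_0 = 0, c_1 = 1/2, c_2 = 2

D^0 f = -(1/2)x^3 + 3x
D^1 f = -(3/2)x^2 + 3
D^2 f = -3x
matching coefficients of g against c_0 f + c_1 Df + … from the top degree down determines the c_i
solution: c_0 = 0, c_1 = 1/2, c_2 = 2


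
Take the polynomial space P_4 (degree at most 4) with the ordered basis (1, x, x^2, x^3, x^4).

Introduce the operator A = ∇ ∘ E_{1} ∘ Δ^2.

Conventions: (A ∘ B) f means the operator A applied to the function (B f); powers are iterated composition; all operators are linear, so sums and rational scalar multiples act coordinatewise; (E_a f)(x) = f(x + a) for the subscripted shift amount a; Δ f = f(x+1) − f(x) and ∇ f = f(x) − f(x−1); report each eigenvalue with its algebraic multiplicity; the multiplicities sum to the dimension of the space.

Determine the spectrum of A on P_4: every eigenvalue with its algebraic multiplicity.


λ = 0 (multiplicity 5)

image of 1: 0
image of x: 0
image of x^2: 0
image of x^3: 6
image of x^4: 24x + 36
the matrix is upper triangular; its diagonal is (0, 0, 0, 0, 0)
for a triangular matrix the eigenvalues are the diagonal entries, with algebraic multiplicity their repetition count


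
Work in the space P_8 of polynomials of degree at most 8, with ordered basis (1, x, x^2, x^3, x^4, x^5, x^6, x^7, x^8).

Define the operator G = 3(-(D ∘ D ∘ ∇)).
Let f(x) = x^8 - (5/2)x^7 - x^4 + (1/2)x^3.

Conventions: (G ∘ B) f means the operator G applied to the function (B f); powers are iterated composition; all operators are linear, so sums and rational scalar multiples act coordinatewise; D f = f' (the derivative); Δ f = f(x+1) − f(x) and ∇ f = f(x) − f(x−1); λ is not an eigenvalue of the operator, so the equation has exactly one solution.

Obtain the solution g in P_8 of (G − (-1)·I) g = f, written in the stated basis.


write g with unknown coordinates in the stated basis and equate coefficients in (G − (-1)·I) g = f
solving from the highest basis element down gives g = x^8 - (5/2)x^7 + 1008x^5 - 4096x^4 + (13021/2)x^3 + 175770x^2 - 473769x + 324642
check: G g = -1008x^5 + 4095x^4 - 6510x^3 - 175770x^2 + 473769x - 324642
so G g − (-1)·g = x^8 - (5/2)x^7 - x^4 + (1/2)x^3 = f ✓

the image equals g(x) = x^8 - (5/2)x^7 + 1008x^5 - 4096x^4 + (13021/2)x^3 + 175770x^2 - 473769x + 324642


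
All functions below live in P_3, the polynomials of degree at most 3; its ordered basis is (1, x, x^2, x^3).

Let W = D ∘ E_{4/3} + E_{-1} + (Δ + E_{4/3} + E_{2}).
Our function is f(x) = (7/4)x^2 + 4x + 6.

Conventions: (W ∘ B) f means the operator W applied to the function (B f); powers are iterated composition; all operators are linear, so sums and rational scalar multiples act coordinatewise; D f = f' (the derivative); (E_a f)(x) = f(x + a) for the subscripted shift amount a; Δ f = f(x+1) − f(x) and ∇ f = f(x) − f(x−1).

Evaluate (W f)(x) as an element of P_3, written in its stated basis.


E_{4/3} f = (7/4)x^2 + (26/3)x + 130/9
D E_{4/3} f = (7/2)x + 26/3
E_{-1} f = (7/4)x^2 + (1/2)x + 15/4
Δ f = (7/2)x + 23/4
E_{4/3} f = (7/4)x^2 + (26/3)x + 130/9
E_{2} f = (7/4)x^2 + 11x + 21
(Δ + E_{4/3} + E_{2}) f = (7/2)x^2 + (139/6)x + 1483/36
(D ∘ E_{4/3} + E_{-1} + (Δ + E_{4/3} + E_{2})) f = (21/4)x^2 + (163/6)x + 965/18

g(x) = (21/4)x^2 + (163/6)x + 965/18


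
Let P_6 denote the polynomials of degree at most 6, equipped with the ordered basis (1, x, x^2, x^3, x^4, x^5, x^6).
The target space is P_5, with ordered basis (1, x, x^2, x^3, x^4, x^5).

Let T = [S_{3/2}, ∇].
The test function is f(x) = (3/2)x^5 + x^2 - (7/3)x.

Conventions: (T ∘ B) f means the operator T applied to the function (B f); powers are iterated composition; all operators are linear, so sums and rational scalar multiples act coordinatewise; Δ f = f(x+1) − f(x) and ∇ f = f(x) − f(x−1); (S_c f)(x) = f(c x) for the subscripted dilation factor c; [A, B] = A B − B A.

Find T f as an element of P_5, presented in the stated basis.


∇ f = (15/2)x^4 - 15x^3 + 15x^2 - (11/2)x - 11/6
S_{3/2} ∇ f = (1215/32)x^4 - (405/8)x^3 + (135/4)x^2 - (33/4)x - 11/6
S_{3/2} f = (729/64)x^5 + (9/4)x^2 - (7/2)x
∇ S_{3/2} f = (3645/64)x^4 - (3645/32)x^3 + (3645/32)x^2 - (3357/64)x + 361/64
[S_{3/2}, ∇] f = -(1215/64)x^4 + (2025/32)x^3 - (2565/32)x^2 + (2829/64)x - 1435/192

g(x) = -(1215/64)x^4 + (2025/32)x^3 - (2565/32)x^2 + (2829/64)x - 1435/192


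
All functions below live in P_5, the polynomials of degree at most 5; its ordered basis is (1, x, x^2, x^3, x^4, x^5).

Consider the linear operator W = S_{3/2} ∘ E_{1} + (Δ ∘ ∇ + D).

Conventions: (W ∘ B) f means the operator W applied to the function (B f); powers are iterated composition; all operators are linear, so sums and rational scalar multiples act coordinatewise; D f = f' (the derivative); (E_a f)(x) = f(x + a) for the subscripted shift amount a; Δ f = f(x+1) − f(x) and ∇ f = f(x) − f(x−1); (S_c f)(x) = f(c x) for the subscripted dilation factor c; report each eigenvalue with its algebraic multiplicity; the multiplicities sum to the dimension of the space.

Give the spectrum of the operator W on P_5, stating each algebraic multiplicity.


λ = 1 (multiplicity 1), λ = 3/2 (multiplicity 1), λ = 9/4 (multiplicity 1), λ = 27/8 (multiplicity 1), λ = 81/16 (multiplicity 1), λ = 243/32 (multiplicity 1)

image of 1: 1
image of x: (3/2)x + 2
image of x^2: (9/4)x^2 + 5x + 3
image of x^3: (27/8)x^3 + (39/4)x^2 + (21/2)x + 1
image of x^4: (81/16)x^4 + (35/2)x^3 + (51/2)x^2 + 6x + 3
image of x^5: (243/32)x^5 + (485/16)x^4 + (215/4)x^3 + (45/2)x^2 + (35/2)x + 1
the matrix is upper triangular; its diagonal is (1, 3/2, 9/4, 27/8, 81/16, 243/32)
for a triangular matrix the eigenvalues are the diagonal entries, with algebraic multiplicity their repetition count


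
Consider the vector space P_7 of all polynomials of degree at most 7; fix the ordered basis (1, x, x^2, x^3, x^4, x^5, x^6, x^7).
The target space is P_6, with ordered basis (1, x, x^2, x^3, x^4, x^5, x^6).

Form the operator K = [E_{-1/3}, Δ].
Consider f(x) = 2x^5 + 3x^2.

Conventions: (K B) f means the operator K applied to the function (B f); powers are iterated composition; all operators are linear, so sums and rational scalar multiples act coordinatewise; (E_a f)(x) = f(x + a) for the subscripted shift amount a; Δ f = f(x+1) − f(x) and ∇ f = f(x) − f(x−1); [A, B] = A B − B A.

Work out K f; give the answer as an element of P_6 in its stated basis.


Δ f = 10x^4 + 20x^3 + 20x^2 + 16x + 5
E_{-1/3} Δ f = 10x^4 + (20/3)x^3 + (20/3)x^2 + (212/27)x + 103/81
E_{-1/3} f = 2x^5 - (10/3)x^4 + (20/9)x^3 + (61/27)x^2 - (152/81)x + 79/243
Δ E_{-1/3} f = 10x^4 + (20/3)x^3 + (20/3)x^2 + (212/27)x + 103/81
[E_{-1/3}, Δ] f = 0

the result is g(x) = 0


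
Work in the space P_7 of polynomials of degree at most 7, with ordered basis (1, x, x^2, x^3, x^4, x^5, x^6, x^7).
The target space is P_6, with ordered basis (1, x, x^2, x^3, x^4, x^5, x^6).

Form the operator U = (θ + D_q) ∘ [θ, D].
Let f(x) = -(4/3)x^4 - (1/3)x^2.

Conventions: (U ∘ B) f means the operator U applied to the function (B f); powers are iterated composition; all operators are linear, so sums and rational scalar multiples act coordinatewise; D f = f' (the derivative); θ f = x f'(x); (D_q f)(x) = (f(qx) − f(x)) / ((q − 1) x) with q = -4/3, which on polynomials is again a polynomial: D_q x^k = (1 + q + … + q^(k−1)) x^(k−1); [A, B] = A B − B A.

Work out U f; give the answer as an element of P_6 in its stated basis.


the image equals g(x) = 16x^3 + (208/27)x^2 + (2/3)x + 2/3

D f = -(16/3)x^3 - (2/3)x
θ D f = -16x^3 - (2/3)x
θ f = -(16/3)x^4 - (2/3)x^2
D θ f = -(64/3)x^3 - (4/3)x
[θ, D] f = (16/3)x^3 + (2/3)x
θ [θ, D] f = 16x^3 + (2/3)x
D_q [θ, D] f = (208/27)x^2 + 2/3
(θ + D_q) [θ, D] f = 16x^3 + (208/27)x^2 + (2/3)x + 2/3


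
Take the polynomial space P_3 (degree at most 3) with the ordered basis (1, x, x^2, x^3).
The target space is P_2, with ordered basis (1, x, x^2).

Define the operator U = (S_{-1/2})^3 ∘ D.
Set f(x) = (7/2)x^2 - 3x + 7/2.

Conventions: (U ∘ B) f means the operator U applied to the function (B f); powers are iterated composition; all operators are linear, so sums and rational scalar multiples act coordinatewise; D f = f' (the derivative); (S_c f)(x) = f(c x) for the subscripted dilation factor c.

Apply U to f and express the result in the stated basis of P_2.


the result is g(x) = -(7/8)x - 3

D f = 7x - 3
S_{-1/2} D f = -(7/2)x - 3
S_{-1/2} S_{-1/2} D f = (7/4)x - 3
S_{-1/2} S_{-1/2} S_{-1/2} D f = -(7/8)x - 3


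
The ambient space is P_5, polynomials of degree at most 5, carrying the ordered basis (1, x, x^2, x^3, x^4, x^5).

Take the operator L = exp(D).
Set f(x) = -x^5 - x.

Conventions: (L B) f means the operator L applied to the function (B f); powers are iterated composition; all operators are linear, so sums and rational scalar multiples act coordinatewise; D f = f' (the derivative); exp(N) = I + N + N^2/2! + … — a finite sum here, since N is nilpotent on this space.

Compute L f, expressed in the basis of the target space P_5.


the result is g(x) = -x^5 - 5x^4 - 10x^3 - 10x^2 - 6x - 2

order-1 term: -5x^4 - 1
order-2 term: -10x^3
order-3 term: -10x^2
order-4 term: -5x
order-5 term: -1
the series for exp(D) f terminates at order 5
exp(D) f = -x^5 - 5x^4 - 10x^3 - 10x^2 - 6x - 2


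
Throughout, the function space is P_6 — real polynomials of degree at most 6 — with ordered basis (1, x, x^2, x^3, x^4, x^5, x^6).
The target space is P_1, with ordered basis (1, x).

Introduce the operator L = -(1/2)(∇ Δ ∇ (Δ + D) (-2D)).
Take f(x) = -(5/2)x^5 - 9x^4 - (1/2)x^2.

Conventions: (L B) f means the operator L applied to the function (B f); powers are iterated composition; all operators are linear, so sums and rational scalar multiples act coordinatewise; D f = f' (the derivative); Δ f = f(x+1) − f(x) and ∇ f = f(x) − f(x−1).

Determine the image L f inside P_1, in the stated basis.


D f = -(25/2)x^4 - 36x^3 - x
(-2D) f = 25x^4 + 72x^3 + 2x
Δ (-2D) f = 100x^3 + 366x^2 + 316x + 99
D (-2D) f = 100x^3 + 216x^2 + 2
(Δ + D) (-2D) f = 200x^3 + 582x^2 + 316x + 101
∇ (Δ + D) (-2D) f = 600x^2 + 564x - 66
Δ ∇ (Δ + D) (-2D) f = 1200x + 1164
∇ Δ ∇ (Δ + D) (-2D) f = 1200
(-(1/2)(∇ Δ ∇ (Δ + D) (-2D))) f = -600

the result is g(x) = -600


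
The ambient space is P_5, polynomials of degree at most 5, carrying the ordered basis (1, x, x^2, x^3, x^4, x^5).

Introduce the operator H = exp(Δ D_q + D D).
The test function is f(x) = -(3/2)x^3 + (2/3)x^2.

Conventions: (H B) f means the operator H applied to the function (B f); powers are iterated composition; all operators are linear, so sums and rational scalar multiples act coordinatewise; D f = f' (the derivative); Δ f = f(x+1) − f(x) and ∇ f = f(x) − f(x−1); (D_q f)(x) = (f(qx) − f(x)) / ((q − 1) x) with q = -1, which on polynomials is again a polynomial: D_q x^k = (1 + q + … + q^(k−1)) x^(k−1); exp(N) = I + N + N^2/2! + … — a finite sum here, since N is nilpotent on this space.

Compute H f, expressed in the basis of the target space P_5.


order-1 term: -12x - 1/6
the series for exp(Δ D_q + D D) f terminates at order 1
exp(Δ D_q + D D) f = -(3/2)x^3 + (2/3)x^2 - 12x - 1/6

g(x) = -(3/2)x^3 + (2/3)x^2 - 12x - 1/6


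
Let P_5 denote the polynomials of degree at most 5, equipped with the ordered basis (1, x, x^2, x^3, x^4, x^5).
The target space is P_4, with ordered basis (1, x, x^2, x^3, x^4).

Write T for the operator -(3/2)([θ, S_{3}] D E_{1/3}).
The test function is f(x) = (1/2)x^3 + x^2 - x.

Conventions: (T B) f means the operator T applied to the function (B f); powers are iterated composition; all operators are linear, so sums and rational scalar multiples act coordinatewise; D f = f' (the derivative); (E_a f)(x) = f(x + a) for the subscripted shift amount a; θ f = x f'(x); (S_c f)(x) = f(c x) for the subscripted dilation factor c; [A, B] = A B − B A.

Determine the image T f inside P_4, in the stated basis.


E_{1/3} f = (1/2)x^3 + (3/2)x^2 - (1/6)x - 11/54
D E_{1/3} f = (3/2)x^2 + 3x - 1/6
S_{3} (D E_{1/3}) f = (27/2)x^2 + 9x - 1/6
θ S_{3} (D E_{1/3}) f = 27x^2 + 9x
θ (D E_{1/3}) f = 3x^2 + 3x
S_{3} θ (D E_{1/3}) f = 27x^2 + 9x
[θ, S_{3}] (D E_{1/3}) f = 0
(-(3/2)([θ, S_{3}] D E_{1/3})) f = 0

the result is g(x) = 0


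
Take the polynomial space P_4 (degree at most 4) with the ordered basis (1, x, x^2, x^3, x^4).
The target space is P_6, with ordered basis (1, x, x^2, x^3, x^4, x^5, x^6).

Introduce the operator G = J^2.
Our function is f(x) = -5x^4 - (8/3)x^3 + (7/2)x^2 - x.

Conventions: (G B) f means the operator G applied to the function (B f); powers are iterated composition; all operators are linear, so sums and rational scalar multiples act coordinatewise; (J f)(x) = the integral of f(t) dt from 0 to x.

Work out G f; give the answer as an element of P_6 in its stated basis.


g(x) = -(1/6)x^6 - (2/15)x^5 + (7/24)x^4 - (1/6)x^3

J f = -x^5 - (2/3)x^4 + (7/6)x^3 - (1/2)x^2
J J f = -(1/6)x^6 - (2/15)x^5 + (7/24)x^4 - (1/6)x^3


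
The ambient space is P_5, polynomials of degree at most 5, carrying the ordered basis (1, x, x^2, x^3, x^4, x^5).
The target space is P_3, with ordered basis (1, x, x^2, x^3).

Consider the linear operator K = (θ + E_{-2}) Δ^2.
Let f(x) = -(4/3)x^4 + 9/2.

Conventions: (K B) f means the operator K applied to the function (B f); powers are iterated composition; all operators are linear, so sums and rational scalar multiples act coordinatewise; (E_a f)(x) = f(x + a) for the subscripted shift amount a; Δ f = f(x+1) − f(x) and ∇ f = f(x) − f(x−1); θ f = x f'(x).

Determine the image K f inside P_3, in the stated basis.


Δ f = -(16/3)x^3 - 8x^2 - (16/3)x - 4/3
Δ Δ f = -16x^2 - 32x - 56/3
θ Δ^2 f = -32x^2 - 32x
E_{-2} Δ^2 f = -16x^2 + 32x - 56/3
(θ + E_{-2}) Δ^2 f = -48x^2 - 56/3

the result is g(x) = -48x^2 - 56/3
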